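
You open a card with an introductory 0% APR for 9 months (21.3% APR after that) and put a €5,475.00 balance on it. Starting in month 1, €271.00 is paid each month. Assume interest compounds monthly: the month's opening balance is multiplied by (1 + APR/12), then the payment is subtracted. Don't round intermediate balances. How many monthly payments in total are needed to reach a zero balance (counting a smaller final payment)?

22 months

Promo months 1–9 at r₀ = 0%/12 = 0; months 10+ at r₁ = 21.3%/12 = 0.01775.
After month 9 (no interest yet): B = €5,475.00 − 9·€271.00 = €3,036.00.
Then at r₁ with €271.00/mo: n₂ = −ln(1 − r₁·B/P)/ln(1+r₁) ≈ 12.60 → 13 more payments.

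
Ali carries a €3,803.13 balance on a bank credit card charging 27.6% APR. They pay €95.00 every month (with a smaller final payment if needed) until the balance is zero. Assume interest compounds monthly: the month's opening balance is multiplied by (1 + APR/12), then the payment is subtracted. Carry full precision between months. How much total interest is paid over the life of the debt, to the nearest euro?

€6,789

Monthly rate r = 27.6%/12 = 2.3% = 0.023.
Payoff takes n = ⌈−ln(1 − rB₀/P)/ln(1+r)⌉ = ⌈111.491⌉ = 112 payments; the last is €46.91.
Total paid = 111·€95.00 + €46.91 = €10,591.91.
Total interest = total paid − principal = €10,591.91 − €3,803.13 = €6,788.78.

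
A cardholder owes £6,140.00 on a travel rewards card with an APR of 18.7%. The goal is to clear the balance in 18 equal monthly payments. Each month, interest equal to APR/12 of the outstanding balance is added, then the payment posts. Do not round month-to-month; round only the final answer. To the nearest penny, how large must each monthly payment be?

£393.82

Monthly rate r = 18.7%/12 = 1.55833% = 0.0155833.
Level-payment amortization: P = B₀·r / (1 − (1+r)^(−n)) = 6140.00·0.0155833 / (1 − 1.01558^(−18)).
Denominator 1 − (1+r)^(−18) = 0.242958254.
P = 95.6817 / 0.242958254 ≈ 393.82.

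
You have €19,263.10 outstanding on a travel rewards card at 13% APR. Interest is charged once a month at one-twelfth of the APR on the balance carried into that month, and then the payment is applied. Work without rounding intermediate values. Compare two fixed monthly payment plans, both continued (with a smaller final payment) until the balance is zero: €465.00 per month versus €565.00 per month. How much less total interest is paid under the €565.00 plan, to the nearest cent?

€1,531.00

Monthly rate r = 13%/12 = 1.08333% = 0.0108333.
At €465.00/mo: n = ⌈−ln(1 − rB₀/P)/ln(1+r)⌉ = 56 payments (last €129.78); total interest = total paid − €19,263.10 = €6,441.68.
At €565.00/mo: 43 payments (last €443.78); total interest €4,910.68.
Interest saved = €6,441.68 − €4,910.68 = €1,531.00.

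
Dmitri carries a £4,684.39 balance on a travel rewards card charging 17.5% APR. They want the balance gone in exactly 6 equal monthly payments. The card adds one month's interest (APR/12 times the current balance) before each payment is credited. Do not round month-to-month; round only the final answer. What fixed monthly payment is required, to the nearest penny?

Monthly rate r = 17.5%/12 = 1.45833% = 0.0145833.
Level-payment amortization: P = B₀·r / (1 − (1+r)^(−n)) = 4684.39·0.0145833 / (1 − 1.01458^(−6)).
Denominator 1 − (1+r)^(−6) = 0.0832020005.
P = 68.314 / 0.0832020005 ≈ 821.06.

£821.06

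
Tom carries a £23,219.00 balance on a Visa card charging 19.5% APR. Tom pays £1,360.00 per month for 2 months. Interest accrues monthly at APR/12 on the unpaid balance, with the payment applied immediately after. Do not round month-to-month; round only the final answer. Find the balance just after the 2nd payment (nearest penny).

Monthly rate r = 19.5%/12 = 1.625% = 0.01625.
Each month: B ← B·(1+r) − £1,360.00.
Month 1: interest £377.31; balance after payment £22,236.31.
Month 2: interest £361.34; balance after payment £21,237.65.

£21,237.65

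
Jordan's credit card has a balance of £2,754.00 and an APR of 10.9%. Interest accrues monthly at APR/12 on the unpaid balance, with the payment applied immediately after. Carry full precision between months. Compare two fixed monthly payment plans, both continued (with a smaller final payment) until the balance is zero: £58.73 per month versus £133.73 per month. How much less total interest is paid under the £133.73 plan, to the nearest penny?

Monthly rate r = 10.9%/12 = 0.908333% = 0.00908333.
At £58.73/mo: n = ⌈−ln(1 − rB₀/P)/ln(1+r)⌉ = 62 payments (last £22.41); total interest = total paid − £2,754.00 = £850.94.
At £133.73/mo: 23 payments (last £120.83); total interest £308.89.
Interest saved = £850.94 − £308.89 = £542.05.

£542.05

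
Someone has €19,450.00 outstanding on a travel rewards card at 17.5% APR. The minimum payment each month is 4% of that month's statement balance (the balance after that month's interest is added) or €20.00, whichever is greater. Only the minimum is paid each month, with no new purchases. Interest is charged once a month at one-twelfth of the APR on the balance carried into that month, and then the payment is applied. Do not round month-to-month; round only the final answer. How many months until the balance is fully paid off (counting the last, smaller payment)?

Monthly rate r = 17.5%/12 = 1.45833% = 0.0145833.
While 4% of the post-interest balance exceeds €20.00, each month B ← (B·(1+r))·(1 − 0.04), i.e. B shrinks by the factor (1+r)·0.96 = 0.974.
This holds for months 1–140. Entering month 141 the balance is €486.60; 4% of the post-interest balance is now below €20.00, so the flat €20.00 minimum applies from here.
From month 141 a fixed €20.00 at rate r clears €486.60 in 31 more payments. Total: 140 + 31 = 171 months.

171 months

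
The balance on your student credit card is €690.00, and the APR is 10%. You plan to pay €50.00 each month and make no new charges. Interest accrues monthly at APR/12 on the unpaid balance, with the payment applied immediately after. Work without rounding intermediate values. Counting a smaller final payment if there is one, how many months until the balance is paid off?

Monthly rate r = 10%/12 = 0.833333% = 0.00833333.
Recurrence: B ← B·(1+r) − €50.00.
Month 1: interest €5.75; balance after payment €645.75.
Month 2: interest €5.38; balance after payment €601.13.
Closed form: n = −ln(1 − rB₀/P)/ln(1+r) = −ln(0.885)/ln(1.00833) ≈ 14.721, so the balance reaches zero during payment 15.

15 months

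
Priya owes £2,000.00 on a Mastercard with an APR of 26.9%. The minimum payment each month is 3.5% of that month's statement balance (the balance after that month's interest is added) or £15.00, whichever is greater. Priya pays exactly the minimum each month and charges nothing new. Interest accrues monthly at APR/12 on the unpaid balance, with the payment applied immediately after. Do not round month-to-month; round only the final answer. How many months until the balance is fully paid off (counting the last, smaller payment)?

Monthly rate r = 26.9%/12 = 2.24167% = 0.0224167.
While 3.5% of the post-interest balance exceeds £15.00, each month B ← (B·(1+r))·(1 − 0.035), i.e. B shrinks by the factor (1+r)·0.965 = 0.98663.
This holds for months 1–117. Entering month 118 the balance is £414.18; 3.5% of the post-interest balance is now below £15.00, so the flat £15.00 minimum applies from here.
From month 118 a fixed £15.00 at rate r clears £414.18 in 44 more payments. Total: 117 + 44 = 161 months.

161 months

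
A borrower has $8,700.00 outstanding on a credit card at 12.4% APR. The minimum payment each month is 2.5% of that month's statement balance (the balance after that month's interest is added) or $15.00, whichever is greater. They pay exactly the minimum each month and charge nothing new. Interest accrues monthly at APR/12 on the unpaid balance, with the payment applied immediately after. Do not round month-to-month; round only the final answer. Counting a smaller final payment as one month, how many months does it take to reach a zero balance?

Monthly rate r = 12.4%/12 = 1.03333% = 0.0103333.
While 2.5% of the post-interest balance exceeds $15.00, each month B ← (B·(1+r))·(1 − 0.025), i.e. B shrinks by the factor (1+r)·0.975 = 0.98507.
This holds for months 1–179. Entering month 180 the balance is $589.55; 2.5% of the post-interest balance is now below $15.00, so the flat $15.00 minimum applies from here.
From month 180 a fixed $15.00 at rate r clears $589.55 in 51 more payments. Total: 179 + 51 = 230 months.

230 months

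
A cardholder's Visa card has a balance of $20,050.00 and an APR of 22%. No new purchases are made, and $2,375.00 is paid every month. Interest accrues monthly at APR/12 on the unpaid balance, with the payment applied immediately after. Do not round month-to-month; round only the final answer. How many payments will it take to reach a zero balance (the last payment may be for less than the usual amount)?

Monthly rate r = 22%/12 = 1.83333% = 0.0183333.
Recurrence: B ← B·(1+r) − $2,375.00.
Month 1: interest $367.58; balance after payment $18,042.58.
Month 2: interest $330.78; balance after payment $15,998.36.
Closed form: n = −ln(1 − rB₀/P)/ln(1+r) = −ln(0.84523)/ln(1.01833) ≈ 9.256, so the balance reaches zero during payment 10.

10 months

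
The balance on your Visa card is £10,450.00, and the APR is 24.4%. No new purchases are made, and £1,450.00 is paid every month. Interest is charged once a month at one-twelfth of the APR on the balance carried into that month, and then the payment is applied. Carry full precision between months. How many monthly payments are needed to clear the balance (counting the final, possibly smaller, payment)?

8 months

Monthly rate r = 24.4%/12 = 2.03333% = 0.0203333.
Recurrence: B ← B·(1+r) − £1,450.00.
Month 1: interest £212.48; balance after payment £9,212.48.
Month 2: interest £187.32; balance after payment £7,949.80.
Closed form: n = −ln(1 − rB₀/P)/ln(1+r) = −ln(0.85346)/ln(1.02033) ≈ 7.872, so the balance reaches zero during payment 8.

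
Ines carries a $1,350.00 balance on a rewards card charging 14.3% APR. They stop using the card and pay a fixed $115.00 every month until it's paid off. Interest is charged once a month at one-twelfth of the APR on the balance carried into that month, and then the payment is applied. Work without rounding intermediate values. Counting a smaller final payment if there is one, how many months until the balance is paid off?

13 months

Monthly rate r = 14.3%/12 = 1.19167% = 0.0119167.
Recurrence: B ← B·(1+r) − $115.00.
Month 1: interest $16.09; balance after payment $1,251.09.
Month 2: interest $14.91; balance after payment $1,151.00.
Closed form: n = −ln(1 − rB₀/P)/ln(1+r) = −ln(0.86011)/ln(1.01192) ≈ 12.721, so the balance reaches zero during payment 13.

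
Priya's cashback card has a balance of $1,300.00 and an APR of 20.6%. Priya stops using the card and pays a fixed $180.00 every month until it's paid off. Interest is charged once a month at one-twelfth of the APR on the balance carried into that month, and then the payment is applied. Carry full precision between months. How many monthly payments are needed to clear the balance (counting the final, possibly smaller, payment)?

Monthly rate r = 20.6%/12 = 1.71667% = 0.0171667.
Recurrence: B ← B·(1+r) − $180.00.
Month 1: interest $22.32; balance after payment $1,142.32.
Month 2: interest $19.61; balance after payment $981.93.
Closed form: n = −ln(1 − rB₀/P)/ln(1+r) = −ln(0.87602)/ln(1.01717) ≈ 7.777, so the balance reaches zero during payment 8.

8 payments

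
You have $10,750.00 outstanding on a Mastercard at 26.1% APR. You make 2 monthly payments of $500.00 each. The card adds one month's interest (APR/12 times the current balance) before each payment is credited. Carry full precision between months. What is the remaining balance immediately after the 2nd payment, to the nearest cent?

$10,211.84

Monthly rate r = 26.1%/12 = 2.175% = 0.02175.
Each month: B ← B·(1+r) − $500.00.
Month 1: interest $233.81; balance after payment $10,483.81.
Month 2: interest $228.02; balance after payment $10,211.84.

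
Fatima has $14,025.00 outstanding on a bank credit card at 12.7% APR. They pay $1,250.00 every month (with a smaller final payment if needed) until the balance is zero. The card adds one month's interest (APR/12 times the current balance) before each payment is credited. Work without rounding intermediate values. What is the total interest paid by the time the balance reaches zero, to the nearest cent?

Monthly rate r = 12.7%/12 = 1.05833% = 0.0105833.
Payoff takes n = ⌈−ln(1 − rB₀/P)/ln(1+r)⌉ = ⌈12.007⌉ = 13 payments; the last is $9.02.
Total paid = 12·$1,250.00 + $9.02 = $15,009.02.
Total interest = total paid − principal = $15,009.02 − $14,025.00 = $984.02.

$984.02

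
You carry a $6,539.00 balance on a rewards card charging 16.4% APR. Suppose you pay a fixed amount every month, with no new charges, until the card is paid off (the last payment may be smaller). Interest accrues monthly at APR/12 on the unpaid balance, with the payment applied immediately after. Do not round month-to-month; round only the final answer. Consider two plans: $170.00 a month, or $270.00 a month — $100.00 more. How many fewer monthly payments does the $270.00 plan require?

Monthly rate r = 16.4%/12 = 1.36667% = 0.0136667.
At $170.00/mo: n = ⌈−ln(1 − rB₀/P)/ln(1+r)⌉ = 55 payments (last $161.36); total interest = total paid − $6,539.00 = $2,802.36.
At $270.00/mo: 30 payments (last $165.56); total interest $1,456.56.
Payments saved = 55 − 30 = 25.

25 fewer payments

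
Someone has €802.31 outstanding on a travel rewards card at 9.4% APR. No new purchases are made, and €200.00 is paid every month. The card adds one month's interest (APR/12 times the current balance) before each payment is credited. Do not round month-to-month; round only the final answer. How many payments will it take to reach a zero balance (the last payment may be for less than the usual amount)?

Monthly rate r = 9.4%/12 = 0.783333% = 0.00783333.
Recurrence: B ← B·(1+r) − €200.00.
Month 1: interest €6.28; balance after payment €608.59.
Month 2: interest €4.77; balance after payment €413.36.
Month 3: interest €3.24; balance after payment €216.60.
Month 4: interest €1.70; balance after payment €18.30.
Month 5: interest €0.14; balance after payment €0.00.

5 months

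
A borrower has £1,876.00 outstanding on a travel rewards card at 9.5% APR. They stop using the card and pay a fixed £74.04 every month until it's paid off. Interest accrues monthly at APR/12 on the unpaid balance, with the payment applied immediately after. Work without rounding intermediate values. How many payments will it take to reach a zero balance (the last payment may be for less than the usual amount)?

Monthly rate r = 9.5%/12 = 0.791667% = 0.00791667.
Recurrence: B ← B·(1+r) − £74.04.
Month 1: interest £14.85; balance after payment £1,816.81.
Month 2: interest £14.38; balance after payment £1,757.15.
Closed form: n = −ln(1 − rB₀/P)/ln(1+r) = −ln(0.79941)/ln(1.00792) ≈ 28.392, so the balance reaches zero during payment 29.

29 months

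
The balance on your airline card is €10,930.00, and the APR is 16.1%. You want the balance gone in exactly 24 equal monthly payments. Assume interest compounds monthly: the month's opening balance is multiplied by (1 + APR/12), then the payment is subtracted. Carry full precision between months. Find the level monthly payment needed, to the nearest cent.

Monthly rate r = 16.1%/12 = 1.34167% = 0.0134167.
Level-payment amortization: P = B₀·r / (1 − (1+r)^(−n)) = 10930.00·0.0134167 / (1 − 1.01342^(−24)).
Denominator 1 − (1+r)^(−24) = 0.273748601.
P = 146.644 / 0.273748601 ≈ 535.69.

€535.69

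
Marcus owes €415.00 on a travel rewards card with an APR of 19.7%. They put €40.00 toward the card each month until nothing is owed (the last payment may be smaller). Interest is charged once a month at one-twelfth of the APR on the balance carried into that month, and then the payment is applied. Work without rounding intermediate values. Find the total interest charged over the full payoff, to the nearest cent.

Monthly rate r = 19.7%/12 = 1.64167% = 0.0164167.
Payoff takes n = ⌈−ln(1 − rB₀/P)/ln(1+r)⌉ = ⌈11.467⌉ = 12 payments; the last is €18.75.
Total paid = 11·€40.00 + €18.75 = €458.75.
Total interest = total paid − principal = €458.75 − €415.00 = €43.75.

€43.75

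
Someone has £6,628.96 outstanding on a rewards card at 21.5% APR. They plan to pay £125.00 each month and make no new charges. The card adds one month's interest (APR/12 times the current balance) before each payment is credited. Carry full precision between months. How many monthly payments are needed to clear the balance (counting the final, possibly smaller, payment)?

169 payments

Monthly rate r = 21.5%/12 = 1.79167% = 0.0179167.
Recurrence: B ← B·(1+r) − £125.00.
Month 1: interest £118.77; balance after payment £6,622.73.
Month 2: interest £118.66; balance after payment £6,616.39.
Closed form: n = −ln(1 − rB₀/P)/ln(1+r) = −ln(0.049849)/ln(1.01792) ≈ 168.867, so the balance reaches zero during payment 169.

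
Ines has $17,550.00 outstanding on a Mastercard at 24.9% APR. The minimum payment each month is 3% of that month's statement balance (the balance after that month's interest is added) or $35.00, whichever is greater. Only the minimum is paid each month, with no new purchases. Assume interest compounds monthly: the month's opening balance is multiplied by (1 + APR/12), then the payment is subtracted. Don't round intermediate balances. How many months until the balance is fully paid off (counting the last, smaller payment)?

Monthly rate r = 24.9%/12 = 2.075% = 0.02075.
While 3% of the post-interest balance exceeds $35.00, each month B ← (B·(1+r))·(1 − 0.03), i.e. B shrinks by the factor (1+r)·0.97 = 0.99013.
This holds for months 1–276. Entering month 277 the balance is $1,135.08; 3% of the post-interest balance is now below $35.00, so the flat $35.00 minimum applies from here.
From month 277 a fixed $35.00 at rate r clears $1,135.08 in 55 more payments. Total: 276 + 55 = 331 months.

331 months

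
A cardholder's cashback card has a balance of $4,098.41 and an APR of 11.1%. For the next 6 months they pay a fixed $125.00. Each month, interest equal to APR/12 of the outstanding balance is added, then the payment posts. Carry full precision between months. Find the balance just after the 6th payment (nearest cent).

$3,563.64

Monthly rate r = 11.1%/12 = 0.925% = 0.00925.
Each month: B ← B·(1+r) − $125.00.
Month 1: interest $37.91; balance after payment $4,011.32.
Month 2: interest $37.10; balance after payment $3,923.43.
Month 3: interest $36.29; balance after payment $3,834.72.
Month 4: interest $35.47; balance after payment $3,745.19.
Month 5: interest $34.64; balance after payment $3,654.83.
Month 6: interest $33.81; balance after payment $3,563.64.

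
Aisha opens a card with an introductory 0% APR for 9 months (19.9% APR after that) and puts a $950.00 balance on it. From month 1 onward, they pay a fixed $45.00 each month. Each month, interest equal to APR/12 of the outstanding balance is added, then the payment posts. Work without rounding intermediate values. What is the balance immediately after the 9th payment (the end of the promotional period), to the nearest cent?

$545.00

Promo months 1–9 at r₀ = 0%/12 = 0; months 10+ at r₁ = 19.9%/12 = 0.0165833.
After month 9 (no interest yet): B = $950.00 − 9·$45.00 = $545.00.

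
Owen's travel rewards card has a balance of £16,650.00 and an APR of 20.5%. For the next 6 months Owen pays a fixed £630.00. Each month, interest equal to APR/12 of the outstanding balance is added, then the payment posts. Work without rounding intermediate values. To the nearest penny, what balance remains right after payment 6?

£14,486.03

Monthly rate r = 20.5%/12 = 1.70833% = 0.0170833.
Each month: B ← B·(1+r) − £630.00.
Month 1: interest £284.44; balance after payment £16,304.44.
Month 2: interest £278.53; balance after payment £15,952.97.
Month 3: interest £272.53; balance after payment £15,595.50.
Month 4: interest £266.42; balance after payment £15,231.92.
Month 5: interest £260.21; balance after payment £14,862.14.
Month 6: interest £253.89; balance after payment £14,486.03.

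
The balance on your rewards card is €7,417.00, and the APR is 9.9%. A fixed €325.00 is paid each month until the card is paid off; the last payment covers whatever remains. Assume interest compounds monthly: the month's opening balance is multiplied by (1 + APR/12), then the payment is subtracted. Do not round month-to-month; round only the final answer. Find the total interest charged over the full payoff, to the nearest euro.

€835

Monthly rate r = 9.9%/12 = 0.825% = 0.00825.
Payoff takes n = ⌈−ln(1 − rB₀/P)/ln(1+r)⌉ = ⌈25.389⌉ = 26 payments; the last is €126.62.
Total paid = 25·€325.00 + €126.62 = €8,251.62.
Total interest = total paid − principal = €8,251.62 − €7,417.00 = €834.62.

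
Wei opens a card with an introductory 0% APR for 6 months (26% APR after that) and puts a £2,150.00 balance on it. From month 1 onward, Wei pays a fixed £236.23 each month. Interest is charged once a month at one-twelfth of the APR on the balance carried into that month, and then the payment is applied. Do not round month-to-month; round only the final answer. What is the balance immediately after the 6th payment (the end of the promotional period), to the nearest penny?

£732.62

Promo months 1–6 at r₀ = 0%/12 = 0; months 7+ at r₁ = 26%/12 = 0.0216667.
After month 6 (no interest yet): B = £2,150.00 − 6·£236.23 = £732.62.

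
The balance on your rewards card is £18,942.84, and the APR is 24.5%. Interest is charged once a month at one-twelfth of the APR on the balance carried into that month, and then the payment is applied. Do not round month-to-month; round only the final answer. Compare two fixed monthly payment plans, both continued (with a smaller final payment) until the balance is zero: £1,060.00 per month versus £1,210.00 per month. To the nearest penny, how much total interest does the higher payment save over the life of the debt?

Monthly rate r = 24.5%/12 = 2.04167% = 0.0204167.
At £1,060.00/mo: n = ⌈−ln(1 − rB₀/P)/ln(1+r)⌉ = 23 payments (last £488.53); total interest = total paid − £18,942.84 = £4,865.69.
At £1,210.00/mo: 20 payments (last £66.82); total interest £4,113.98.
Interest saved = £4,865.69 − £4,113.98 = £751.71.

£751.71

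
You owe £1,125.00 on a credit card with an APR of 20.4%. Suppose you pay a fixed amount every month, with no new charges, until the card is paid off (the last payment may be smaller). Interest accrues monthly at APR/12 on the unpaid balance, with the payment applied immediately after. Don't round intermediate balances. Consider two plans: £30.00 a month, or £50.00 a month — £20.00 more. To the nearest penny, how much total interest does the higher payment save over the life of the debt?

Monthly rate r = 20.4%/12 = 1.7% = 0.017.
At £30.00/mo: n = ⌈−ln(1 − rB₀/P)/ln(1+r)⌉ = 61 payments (last £5.92); total interest = total paid − £1,125.00 = £680.92.
At £50.00/mo: 29 payments (last £29.99); total interest £304.99.
Interest saved = £680.92 − £304.99 = £375.93.

£375.93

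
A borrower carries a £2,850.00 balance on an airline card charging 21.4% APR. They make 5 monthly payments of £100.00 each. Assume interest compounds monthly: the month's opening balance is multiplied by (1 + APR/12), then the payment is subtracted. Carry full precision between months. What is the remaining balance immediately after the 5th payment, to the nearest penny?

Monthly rate r = 21.4%/12 = 1.78333% = 0.0178333.
Each month: B ← B·(1+r) − £100.00.
Month 1: interest £50.82; balance after payment £2,800.82.
Month 2: interest £49.95; balance after payment £2,750.77.
Month 3: interest £49.06; balance after payment £2,699.83.
Month 4: interest £48.15; balance after payment £2,647.98.
Month 5: interest £47.22; balance after payment £2,595.20.

£2,595.20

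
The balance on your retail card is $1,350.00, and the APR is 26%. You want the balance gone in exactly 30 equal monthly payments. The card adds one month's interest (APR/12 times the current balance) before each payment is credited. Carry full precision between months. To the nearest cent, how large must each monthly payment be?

$61.67

Monthly rate r = 26%/12 = 2.16667% = 0.0216667.
Level-payment amortization: P = B₀·r / (1 − (1+r)^(−n)) = 1350.00·0.0216667 / (1 − 1.02167^(−30)).
Denominator 1 − (1+r)^(−30) = 0.474317795.
P = 29.25 / 0.474317795 ≈ 61.67.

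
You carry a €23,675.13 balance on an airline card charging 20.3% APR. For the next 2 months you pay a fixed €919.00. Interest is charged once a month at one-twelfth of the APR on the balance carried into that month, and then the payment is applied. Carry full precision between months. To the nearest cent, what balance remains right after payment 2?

Monthly rate r = 20.3%/12 = 1.69167% = 0.0169167.
Each month: B ← B·(1+r) − €919.00.
Month 1: interest €400.50; balance after payment €23,156.63.
Month 2: interest €391.73; balance after payment €22,629.37.

€22,629.37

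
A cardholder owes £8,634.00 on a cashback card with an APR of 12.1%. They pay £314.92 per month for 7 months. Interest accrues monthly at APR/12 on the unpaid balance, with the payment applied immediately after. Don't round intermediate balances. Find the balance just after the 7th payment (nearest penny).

Monthly rate r = 12.1%/12 = 1.00833% = 0.0100833.
Each month: B ← B·(1+r) − £314.92.
Month 1: interest £87.06; balance after payment £8,406.14.
Month 2: interest £84.76; balance after payment £8,175.98.
Month 3: interest £82.44; balance after payment £7,943.50.
Month 4: interest £80.10; balance after payment £7,708.68.
Month 5: interest £77.73; balance after payment £7,471.49.
Month 6: interest £75.34; balance after payment £7,231.91.
Month 7: interest £72.92; balance after payment £6,989.91.

£6,989.91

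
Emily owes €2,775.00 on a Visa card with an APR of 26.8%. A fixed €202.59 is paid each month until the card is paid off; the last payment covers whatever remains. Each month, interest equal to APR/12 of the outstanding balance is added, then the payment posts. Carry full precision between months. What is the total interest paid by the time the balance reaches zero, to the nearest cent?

Monthly rate r = 26.8%/12 = 2.23333% = 0.0223333.
Payoff takes n = ⌈−ln(1 − rB₀/P)/ln(1+r)⌉ = ⌈16.532⌉ = 17 payments; the last is €108.39.
Total paid = 16·€202.59 + €108.39 = €3,349.83.
Total interest = total paid − principal = €3,349.83 − €2,775.00 = €574.83.

€574.83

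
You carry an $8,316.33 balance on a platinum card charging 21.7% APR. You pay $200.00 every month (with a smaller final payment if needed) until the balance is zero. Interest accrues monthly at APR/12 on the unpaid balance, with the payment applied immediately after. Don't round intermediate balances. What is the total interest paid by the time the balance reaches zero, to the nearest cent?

$7,241.18

Monthly rate r = 21.7%/12 = 1.80833% = 0.0180833.
Payoff takes n = ⌈−ln(1 − rB₀/P)/ln(1+r)⌉ = ⌈77.786⌉ = 78 payments; the last is $157.51.
Total paid = 77·$200.00 + $157.51 = $15,557.51.
Total interest = total paid − principal = $15,557.51 − $8,316.33 = $7,241.18.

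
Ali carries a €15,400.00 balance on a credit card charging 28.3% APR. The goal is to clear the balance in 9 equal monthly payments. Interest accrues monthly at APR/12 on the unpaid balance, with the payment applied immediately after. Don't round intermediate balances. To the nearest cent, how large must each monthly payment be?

€1,919.15

Monthly rate r = 28.3%/12 = 2.35833% = 0.0235833.
Level-payment amortization: P = B₀·r / (1 − (1+r)^(−n)) = 15400.00·0.0235833 / (1 − 1.02358^(−9)).
Denominator 1 − (1+r)^(−9) = 0.189242177.
P = 363.183 / 0.189242177 ≈ 1919.15.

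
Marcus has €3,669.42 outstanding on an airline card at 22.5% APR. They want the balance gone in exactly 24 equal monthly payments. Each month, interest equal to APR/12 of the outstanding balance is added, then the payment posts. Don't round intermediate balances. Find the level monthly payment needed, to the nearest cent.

Monthly rate r = 22.5%/12 = 1.875% = 0.01875.
Level-payment amortization: P = B₀·r / (1 − (1+r)^(−n)) = 3669.42·0.01875 / (1 − 1.01875^(−24)).
Denominator 1 − (1+r)^(−24) = 0.359709471.
P = 68.8016 / 0.359709471 ≈ 191.27.

€191.27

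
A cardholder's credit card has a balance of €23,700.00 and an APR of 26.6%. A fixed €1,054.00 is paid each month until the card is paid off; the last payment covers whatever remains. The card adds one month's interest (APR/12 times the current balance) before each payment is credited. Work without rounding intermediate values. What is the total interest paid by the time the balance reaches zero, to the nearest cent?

€9,474.92

Monthly rate r = 26.6%/12 = 2.21667% = 0.0221667.
Payoff takes n = ⌈−ln(1 − rB₀/P)/ln(1+r)⌉ = ⌈31.473⌉ = 32 payments; the last is €500.92.
Total paid = 31·€1,054.00 + €500.92 = €33,174.92.
Total interest = total paid − principal = €33,174.92 − €23,700.00 = €9,474.92.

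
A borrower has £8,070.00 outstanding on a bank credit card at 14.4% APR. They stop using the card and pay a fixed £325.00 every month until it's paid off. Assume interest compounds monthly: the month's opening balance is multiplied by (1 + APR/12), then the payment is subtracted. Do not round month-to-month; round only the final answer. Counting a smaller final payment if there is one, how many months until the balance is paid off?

Monthly rate r = 14.4%/12 = 1.2% = 0.012.
Recurrence: B ← B·(1+r) − £325.00.
Month 1: interest £96.84; balance after payment £7,841.84.
Month 2: interest £94.10; balance after payment £7,610.94.
Closed form: n = −ln(1 − rB₀/P)/ln(1+r) = −ln(0.70203)/ln(1.012) ≈ 29.658, so the balance reaches zero during payment 30.

30 months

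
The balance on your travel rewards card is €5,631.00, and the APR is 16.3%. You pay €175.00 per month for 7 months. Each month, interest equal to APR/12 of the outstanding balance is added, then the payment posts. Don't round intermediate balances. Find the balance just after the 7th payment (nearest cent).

Monthly rate r = 16.3%/12 = 1.35833% = 0.0135833.
Each month: B ← B·(1+r) − €175.00.
Month 1: interest €76.49; balance after payment €5,532.49.
Month 2: interest €75.15; balance after payment €5,432.64.
Month 3: interest €73.79; balance after payment €5,331.43.
Month 4: interest €72.42; balance after payment €5,228.85.
Month 5: interest €71.03; balance after payment €5,124.87.
Month 6: interest €69.61; balance after payment €5,019.49.
Month 7: interest €68.18; balance after payment €4,912.67.

€4,912.67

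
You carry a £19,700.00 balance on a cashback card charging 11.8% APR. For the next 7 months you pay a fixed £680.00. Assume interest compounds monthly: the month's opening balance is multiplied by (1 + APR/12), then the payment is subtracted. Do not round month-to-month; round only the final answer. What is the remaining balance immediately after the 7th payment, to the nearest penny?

£16,193.94

Monthly rate r = 11.8%/12 = 0.983333% = 0.00983333.
Each month: B ← B·(1+r) − £680.00.
Month 1: interest £193.72; balance after payment £19,213.72.
Month 2: interest £188.93; balance after payment £18,722.65.
Month 3: interest £184.11; balance after payment £18,226.76.
Month 4: interest £179.23; balance after payment £17,725.99.
Month 5: interest £174.31; balance after payment £17,220.29.
Month 6: interest £169.33; balance after payment £16,709.63.
Month 7: interest £164.31; balance after payment £16,193.94.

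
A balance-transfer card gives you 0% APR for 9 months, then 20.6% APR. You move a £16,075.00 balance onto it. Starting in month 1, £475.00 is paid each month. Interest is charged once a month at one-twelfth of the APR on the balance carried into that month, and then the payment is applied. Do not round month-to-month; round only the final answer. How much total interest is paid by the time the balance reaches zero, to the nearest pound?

Promo months 1–9 at r₀ = 0%/12 = 0; months 10+ at r₁ = 20.6%/12 = 0.0171667.
After month 9 (no interest yet): B = £16,075.00 − 9·£475.00 = £11,800.00.
Then at r₁ with £475.00/mo: n₂ = −ln(1 − r₁·B/P)/ln(1+r₁) ≈ 32.66 → 33 more payments.
Total paid = 41·£475.00 + £314.84 = £19,789.84; interest = £19,789.84 − £16,075.00 = £3,714.84.

£3,715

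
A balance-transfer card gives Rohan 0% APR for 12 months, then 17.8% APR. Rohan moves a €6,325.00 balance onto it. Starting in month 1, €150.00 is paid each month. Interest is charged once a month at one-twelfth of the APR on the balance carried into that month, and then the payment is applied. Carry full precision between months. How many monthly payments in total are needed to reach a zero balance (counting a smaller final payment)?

Promo months 1–12 at r₀ = 0%/12 = 0; months 13+ at r₁ = 17.8%/12 = 0.0148333.
After month 12 (no interest yet): B = €6,325.00 − 12·€150.00 = €4,525.00.
Then at r₁ with €150.00/mo: n₂ = −ln(1 − r₁·B/P)/ln(1+r₁) ≈ 40.29 → 41 more payments.

53 months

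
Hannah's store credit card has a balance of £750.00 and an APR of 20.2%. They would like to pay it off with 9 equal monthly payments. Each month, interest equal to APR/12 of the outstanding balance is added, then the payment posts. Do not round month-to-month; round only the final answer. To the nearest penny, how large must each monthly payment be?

Monthly rate r = 20.2%/12 = 1.68333% = 0.0168333.
Level-payment amortization: P = B₀·r / (1 − (1+r)^(−n)) = 750.00·0.0168333 / (1 − 1.01683^(−9)).
Denominator 1 − (1+r)^(−9) = 0.139497714.
P = 12.625 / 0.139497714 ≈ 90.50.

£90.50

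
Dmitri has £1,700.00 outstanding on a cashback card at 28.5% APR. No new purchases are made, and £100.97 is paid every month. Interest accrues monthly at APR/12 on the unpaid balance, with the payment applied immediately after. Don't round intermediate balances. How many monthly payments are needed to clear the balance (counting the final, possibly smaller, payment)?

22 payments

Monthly rate r = 28.5%/12 = 2.375% = 0.02375.
Recurrence: B ← B·(1+r) − £100.97.
Month 1: interest £40.38; balance after payment £1,639.40.
Month 2: interest £38.94; balance after payment £1,577.37.
Closed form: n = −ln(1 − rB₀/P)/ln(1+r) = −ln(0.60013)/ln(1.02375) ≈ 21.754, so the balance reaches zero during payment 22.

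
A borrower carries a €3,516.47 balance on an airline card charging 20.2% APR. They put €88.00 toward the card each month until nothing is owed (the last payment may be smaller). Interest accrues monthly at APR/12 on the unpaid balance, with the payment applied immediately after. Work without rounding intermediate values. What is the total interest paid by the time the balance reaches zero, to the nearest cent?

€2,370.66

Monthly rate r = 20.2%/12 = 1.68333% = 0.0168333.
Payoff takes n = ⌈−ln(1 − rB₀/P)/ln(1+r)⌉ = ⌈66.898⌉ = 67 payments; the last is €79.13.
Total paid = 66·€88.00 + €79.13 = €5,887.13.
Total interest = total paid − principal = €5,887.13 − €3,516.47 = €2,370.66.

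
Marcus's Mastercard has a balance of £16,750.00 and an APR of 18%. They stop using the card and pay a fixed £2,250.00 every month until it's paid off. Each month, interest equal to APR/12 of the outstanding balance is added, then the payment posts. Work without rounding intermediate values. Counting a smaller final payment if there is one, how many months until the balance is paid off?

Monthly rate r = 18%/12 = 1.5% = 0.015.
Recurrence: B ← B·(1+r) − £2,250.00.
Month 1: interest £251.25; balance after payment £14,751.25.
Month 2: interest £221.27; balance after payment £12,722.52.
Closed form: n = −ln(1 − rB₀/P)/ln(1+r) = −ln(0.88833)/ln(1.015) ≈ 7.953, so the balance reaches zero during payment 8.

8 payments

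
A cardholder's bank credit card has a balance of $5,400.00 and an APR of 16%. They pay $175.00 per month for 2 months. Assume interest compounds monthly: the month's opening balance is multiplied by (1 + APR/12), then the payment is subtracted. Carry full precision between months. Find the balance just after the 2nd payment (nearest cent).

$5,192.63

Monthly rate r = 16%/12 = 1.33333% = 0.0133333.
Each month: B ← B·(1+r) − $175.00.
Month 1: interest $72.00; balance after payment $5,297.00.
Month 2: interest $70.63; balance after payment $5,192.63.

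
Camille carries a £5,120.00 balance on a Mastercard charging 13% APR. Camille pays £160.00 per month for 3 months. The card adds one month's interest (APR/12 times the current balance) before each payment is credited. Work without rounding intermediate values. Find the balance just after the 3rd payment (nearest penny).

Monthly rate r = 13%/12 = 1.08333% = 0.0108333.
Each month: B ← B·(1+r) − £160.00.
Month 1: interest £55.47; balance after payment £5,015.47.
Month 2: interest £54.33; balance after payment £4,909.80.
Month 3: interest £53.19; balance after payment £4,802.99.

£4,802.99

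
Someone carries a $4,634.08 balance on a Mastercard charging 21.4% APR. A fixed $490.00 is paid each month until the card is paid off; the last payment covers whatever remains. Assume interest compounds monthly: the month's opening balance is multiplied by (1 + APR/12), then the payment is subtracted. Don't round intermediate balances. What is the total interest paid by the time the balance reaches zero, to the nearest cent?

$487.34

Monthly rate r = 21.4%/12 = 1.78333% = 0.0178333.
Payoff takes n = ⌈−ln(1 − rB₀/P)/ln(1+r)⌉ = ⌈10.450⌉ = 11 payments; the last is $221.42.
Total paid = 10·$490.00 + $221.42 = $5,121.42.
Total interest = total paid − principal = $5,121.42 − $4,634.08 = $487.34.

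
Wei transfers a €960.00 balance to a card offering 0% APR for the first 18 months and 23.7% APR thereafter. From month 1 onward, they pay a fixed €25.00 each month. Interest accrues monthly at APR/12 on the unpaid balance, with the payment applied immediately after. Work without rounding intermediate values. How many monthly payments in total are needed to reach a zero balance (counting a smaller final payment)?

Promo months 1–18 at r₀ = 0%/12 = 0; months 19+ at r₁ = 23.7%/12 = 0.01975.
After month 18 (no interest yet): B = €960.00 − 18·€25.00 = €510.00.
Then at r₁ with €25.00/mo: n₂ = −ln(1 − r₁·B/P)/ln(1+r₁) ≈ 26.37 → 27 more payments.

45 months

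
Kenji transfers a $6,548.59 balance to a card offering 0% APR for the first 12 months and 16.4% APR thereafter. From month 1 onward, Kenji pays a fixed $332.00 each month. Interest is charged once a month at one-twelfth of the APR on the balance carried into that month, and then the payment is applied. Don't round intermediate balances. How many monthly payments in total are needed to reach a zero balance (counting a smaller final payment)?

Promo months 1–12 at r₀ = 0%/12 = 0; months 13+ at r₁ = 16.4%/12 = 0.0136667.
After month 12 (no interest yet): B = $6,548.59 − 12·$332.00 = $2,564.59.
Then at r₁ with $332.00/mo: n₂ = −ln(1 − r₁·B/P)/ln(1+r₁) ≈ 8.22 → 9 more payments.

21 months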